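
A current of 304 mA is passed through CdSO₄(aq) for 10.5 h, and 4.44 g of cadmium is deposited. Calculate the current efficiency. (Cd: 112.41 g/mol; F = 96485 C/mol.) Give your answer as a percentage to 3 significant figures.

66.3%

Q = 0.304 × 37800 = 11490 C
n(e⁻) = 11490 / 96485 = 0.1191 mol
Cd²⁺ + 2e⁻ → Cd, so theoretical n(Cd) = 0.05955 mol → 6.694 g
Efficiency = 4.44 / 6.694 = 0.6633 = 66.3%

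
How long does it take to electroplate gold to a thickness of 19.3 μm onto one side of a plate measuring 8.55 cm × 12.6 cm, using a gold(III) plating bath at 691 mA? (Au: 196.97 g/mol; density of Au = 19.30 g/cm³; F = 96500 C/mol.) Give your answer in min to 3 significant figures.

Plated area = 8.55 × 12.6 = 107.7 cm²
Volume = 107.7 × 19.3×10⁻⁴ cm = 0.2079 cm³
m(Au) = 0.2079 × 19.30 = 4.012 g
n(Au) = 4.012 / 196.97 = 0.02037 mol; n(e⁻) = 3 × 0.02037 = 0.06111 mol
Q = 0.06111 × 96500 = 5897 C
t = 5897 / 0.691 = 8534 s = 142 min

142 min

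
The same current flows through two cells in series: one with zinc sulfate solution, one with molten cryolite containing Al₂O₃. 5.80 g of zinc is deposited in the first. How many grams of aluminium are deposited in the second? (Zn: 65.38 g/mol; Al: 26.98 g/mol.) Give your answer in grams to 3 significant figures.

1.60 g

n(Zn) = 5.80 / 65.38 = 0.08871 mol
Zn²⁺ + 2e⁻ → Zn, so n(e⁻) = 2 × 0.08871 = 0.1774 mol
Same current for the same time ⇒ same n(e⁻) = 0.1774 mol in both cells.
Al³⁺ + 3e⁻ → Al, so n(Al) = 0.1774 / 3 = 0.05913 mol
m(Al) = 0.05913 × 26.98 = 1.60 g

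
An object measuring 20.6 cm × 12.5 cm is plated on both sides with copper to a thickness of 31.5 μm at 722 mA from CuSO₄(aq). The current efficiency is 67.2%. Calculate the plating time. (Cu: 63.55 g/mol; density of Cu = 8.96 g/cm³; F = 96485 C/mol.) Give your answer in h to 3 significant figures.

Plated area = 2 × 20.6 × 12.5 = 515.0 cm²
Volume = 515.0 × 31.5×10⁻⁴ cm = 1.622 cm³
m(Cu) = 1.622 × 8.96 = 14.53 g
n(Cu) = 14.53 / 63.55 = 0.2286 mol; n(e⁻) = 2 × 0.2286 = 0.4572 mol
Q = 0.4572 × 96485 / 0.672 = 65640 C
t = 65640 / 0.722 = 90910 s = 25.3 h

25.3 h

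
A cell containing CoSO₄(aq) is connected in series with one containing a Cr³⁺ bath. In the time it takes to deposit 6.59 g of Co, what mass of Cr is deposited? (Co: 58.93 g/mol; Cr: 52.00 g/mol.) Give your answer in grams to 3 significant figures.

3.88 g

n(Co) = 6.59 / 58.93 = 0.1118 mol
Co²⁺ + 2e⁻ → Co, so n(e⁻) = 2 × 0.1118 = 0.2236 mol
Since the cells are in series, n(e⁻) in the Cr cell is also 0.2236 mol.
Cr³⁺ + 3e⁻ → Cr, so n(Cr) = 0.2236 / 3 = 0.07453 mol
m(Cr) = 0.07453 × 52.00 = 3.88 g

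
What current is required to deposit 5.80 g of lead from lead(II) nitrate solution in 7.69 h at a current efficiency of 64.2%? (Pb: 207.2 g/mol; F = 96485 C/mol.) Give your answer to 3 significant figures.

n(Pb) = 5.80 / 207.2 = 0.02799 mol
Pb²⁺ + 2e⁻ → Pb, so n(e⁻) = 2 × 0.02799 = 0.05598 mol
Q = 0.05598 × 96485 / 0.642 = 8413 C
I = Q / t = 8413 / 27684 s = 0.304 A

0.304 A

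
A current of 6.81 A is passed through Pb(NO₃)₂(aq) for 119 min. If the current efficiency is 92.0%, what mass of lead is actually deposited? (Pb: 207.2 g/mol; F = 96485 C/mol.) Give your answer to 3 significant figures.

48.0 g

Q = 6.81 × 7140 = 48620 C
n(e⁻) = 48620 / 96485 = 0.5039 mol
Pb²⁺ + 2e⁻ → Pb, so theoretical m(Pb) = 0.2520 × 207.2 = 52.21 g
Actual mass = 92.0% × 52.21 = 48.0 g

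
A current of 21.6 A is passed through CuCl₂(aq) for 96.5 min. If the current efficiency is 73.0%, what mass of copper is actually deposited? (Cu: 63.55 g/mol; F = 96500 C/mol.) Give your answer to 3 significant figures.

30.1 g

Q = 21.6 × 5790 = 1.251×10^5 C
n(e⁻) = 1.251×10^5 / 96500 = 1.296 mol
Cu²⁺ + 2e⁻ → Cu, so theoretical m(Cu) = 0.6480 × 63.55 = 41.18 g
Actual mass = 73.0% × 41.18 = 30.1 g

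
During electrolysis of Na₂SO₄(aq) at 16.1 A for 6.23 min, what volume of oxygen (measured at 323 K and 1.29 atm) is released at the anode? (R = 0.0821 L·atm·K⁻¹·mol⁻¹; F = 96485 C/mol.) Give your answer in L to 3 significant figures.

0.321 L

Q = It = 16.1 × 373.8 = 6018 C
Moles of electrons = 6018 / 96485 = 0.06237 mol
2H₂O → O₂ + 4H⁺ + 4e⁻, so n(O₂) = 0.06237 / 4 = 0.01559 mol
V = nRT/P = 0.01559 × 0.0821 × 323 / 1.29 = 0.3205 L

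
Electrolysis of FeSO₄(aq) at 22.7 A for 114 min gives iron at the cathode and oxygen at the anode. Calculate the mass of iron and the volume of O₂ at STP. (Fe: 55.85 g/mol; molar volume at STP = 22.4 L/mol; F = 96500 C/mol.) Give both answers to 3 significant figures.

Q = 22.7 × 6840 = 1.553×10^5 C; n(e⁻) = 1.553×10^5 / 96500 = 1.609 mol
Cathode: Fe²⁺ + 2e⁻ → Fe → n(Fe) = 1.609/2 = 0.8045 mol → 44.9 g
Anode: 2H₂O → O₂ + 4H⁺ + 4e⁻ → n(O₂) = 1.609/4 = 0.4023 mol → 9.01 L

44.9 g Fe; 9.01 L O₂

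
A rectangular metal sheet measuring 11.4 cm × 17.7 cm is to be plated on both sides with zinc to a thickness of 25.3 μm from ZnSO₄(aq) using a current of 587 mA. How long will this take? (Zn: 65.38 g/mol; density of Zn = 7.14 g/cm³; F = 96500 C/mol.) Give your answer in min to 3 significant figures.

Plated area = 2 × 11.4 × 17.7 = 403.6 cm²
Volume = 403.6 × 25.3×10⁻⁴ cm = 1.021 cm³
m(Zn) = 1.021 × 7.14 = 7.290 g
n(Zn) = 7.290 / 65.38 = 0.1115 mol; n(e⁻) = 2 × 0.1115 = 0.2230 mol
Q = 0.2230 × 96500 = 21520 C
t = 21520 / 0.587 = 36660 s = 611 min

611 min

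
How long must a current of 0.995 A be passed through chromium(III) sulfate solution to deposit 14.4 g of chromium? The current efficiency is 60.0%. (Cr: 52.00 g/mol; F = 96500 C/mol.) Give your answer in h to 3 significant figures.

n(Cr) = 14.4 / 52.00 = 0.2769 mol
Cr³⁺ + 3e⁻ → Cr, so n(e⁻) = 3 × 0.2769 = 0.8307 mol
Q = 0.8307 × 96500 / 0.600 = 1.336×10^5 C
t = Q / I = 1.336×10^5 / 0.995 = 1.343×10^5 s = 37.3 h

37.3 h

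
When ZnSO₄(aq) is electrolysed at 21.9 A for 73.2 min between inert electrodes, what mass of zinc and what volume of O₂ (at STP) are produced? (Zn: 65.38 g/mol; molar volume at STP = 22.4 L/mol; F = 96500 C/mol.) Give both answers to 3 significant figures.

Q = 21.9 × 4392 = 96180 C; n(e⁻) = 96180 / 96500 = 0.9967 mol
Cathode: Zn²⁺ + 2e⁻ → Zn → n(Zn) = 0.9967/2 = 0.4984 mol → 32.6 g
Anode: 2H₂O → O₂ + 4H⁺ + 4e⁻ → n(O₂) = 0.9967/4 = 0.2492 mol → 5.58 L

32.6 g Zn; 5.58 L O₂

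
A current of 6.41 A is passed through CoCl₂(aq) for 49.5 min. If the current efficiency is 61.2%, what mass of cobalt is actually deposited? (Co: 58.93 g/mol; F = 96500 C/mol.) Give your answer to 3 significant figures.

Q = 6.41 × 2970 = 19040 C
n(e⁻) = 19040 / 96500 = 0.1973 mol
Co²⁺ + 2e⁻ → Co, so theoretical m(Co) = 0.09865 × 58.93 = 5.813 g
Actual mass = 61.2% × 5.813 = 3.56 g

3.56 g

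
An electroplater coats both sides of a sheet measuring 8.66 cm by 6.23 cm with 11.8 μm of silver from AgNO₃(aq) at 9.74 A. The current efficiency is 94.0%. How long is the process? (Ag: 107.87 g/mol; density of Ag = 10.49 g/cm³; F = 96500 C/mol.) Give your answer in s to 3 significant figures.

131 s

Plated area = 2 × 8.66 × 6.23 = 107.9 cm²
Volume = 107.9 × 11.8×10⁻⁴ cm = 0.1273 cm³
m(Ag) = 0.1273 × 10.49 = 1.335 g
n(Ag) = 1.335 / 107.87 = 0.01238 mol; n(e⁻) = 0.01238 mol
Q = 0.01238 × 96500 / 0.940 = 1271 C
t = 1271 / 9.74 = 130.5 s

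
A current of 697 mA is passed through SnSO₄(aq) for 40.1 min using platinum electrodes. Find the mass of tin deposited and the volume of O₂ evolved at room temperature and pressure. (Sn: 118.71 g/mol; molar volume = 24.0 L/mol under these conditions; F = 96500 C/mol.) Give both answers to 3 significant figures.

Q = 0.697 × 2406 = 1677 C; n(e⁻) = 1677 / 96500 = 0.01738 mol
Cathode: Sn²⁺ + 2e⁻ → Sn → n(Sn) = 0.01738/2 = 0.008690 mol → 1.03 g
Anode: 2H₂O → O₂ + 4H⁺ + 4e⁻ → n(O₂) = 0.01738/4 = 0.004345 mol → 0.104 L

1.03 g Sn; 0.104 L O₂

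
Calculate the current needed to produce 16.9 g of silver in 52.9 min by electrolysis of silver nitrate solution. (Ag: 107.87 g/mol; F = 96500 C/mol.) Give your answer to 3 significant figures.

4.76 A

n(Ag) = 16.9 / 107.87 = 0.1567 mol
Ag⁺ + e⁻ → Ag, so n(e⁻) = 0.1567 mol
Q = 0.1567 × 96500 = 15120 C
I = Q / t = 15120 / 3174 s = 4.76 A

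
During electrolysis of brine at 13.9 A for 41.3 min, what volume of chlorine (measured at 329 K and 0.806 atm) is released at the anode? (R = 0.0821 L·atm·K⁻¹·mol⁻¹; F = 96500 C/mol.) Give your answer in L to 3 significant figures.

5.98 L

Q = It = 13.9 × 2478 = 34440 C
Moles of electrons = 34440 / 96500 = 0.3569 mol
2Cl⁻ → Cl₂ + 2e⁻, so n(Cl₂) = 0.3569 / 2 = 0.1785 mol
V = nRT/P = 0.1785 × 0.0821 × 329 / 0.806 = 5.982 L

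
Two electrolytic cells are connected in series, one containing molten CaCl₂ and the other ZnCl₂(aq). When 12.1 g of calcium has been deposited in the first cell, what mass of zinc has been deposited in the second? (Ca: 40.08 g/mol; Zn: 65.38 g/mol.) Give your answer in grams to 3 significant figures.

19.7 g

n(Ca) = 12.1 / 40.08 = 0.3019 mol
Ca²⁺ + 2e⁻ → Ca, so n(e⁻) = 2 × 0.3019 = 0.6038 mol
Since the cells are in series, n(e⁻) in the Zn cell is also 0.6038 mol.
Zn²⁺ + 2e⁻ → Zn, so n(Zn) = 0.6038 / 2 = 0.3019 mol
m(Zn) = 0.3019 × 65.38 = 19.7 g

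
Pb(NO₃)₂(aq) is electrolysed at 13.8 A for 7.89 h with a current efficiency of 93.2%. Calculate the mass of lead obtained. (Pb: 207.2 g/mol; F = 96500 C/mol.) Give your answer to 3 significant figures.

Q = 13.8 × 28404 = 3.920×10^5 C
n(e⁻) = 3.920×10^5 / 96500 = 4.062 mol
Pb²⁺ + 2e⁻ → Pb, so theoretical m(Pb) = 2.031 × 207.2 = 420.8 g
Actual mass = 93.2% × 420.8 = 392 g

392 g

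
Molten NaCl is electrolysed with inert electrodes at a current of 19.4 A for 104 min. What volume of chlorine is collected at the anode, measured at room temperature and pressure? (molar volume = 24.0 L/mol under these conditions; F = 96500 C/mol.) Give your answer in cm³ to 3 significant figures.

15100 cm³

Q = 19.4 A × 6240 s = 1.211×10^5 C
Moles of electrons = 1.211×10^5 / 96500 = 1.255 mol
2Cl⁻ → Cl₂ + 2e⁻, so n(Cl₂) = 1.255 / 2 = 0.6275 mol
V = 0.6275 × 24.0 = 15.06 L
= 15100 cm³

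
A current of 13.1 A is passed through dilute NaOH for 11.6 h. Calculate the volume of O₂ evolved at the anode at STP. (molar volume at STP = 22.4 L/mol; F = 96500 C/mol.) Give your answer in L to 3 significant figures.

31.7 L

Q = 13.1 A × 41760 s = 5.471×10^5 C
n(e⁻) = 5.471×10^5 / 96500 = 5.669 mol
2H₂O → O₂ + 4H⁺ + 4e⁻, so n(O₂) = 5.669 / 4 = 1.417 mol
V = 1.417 × 22.4 = 31.74 L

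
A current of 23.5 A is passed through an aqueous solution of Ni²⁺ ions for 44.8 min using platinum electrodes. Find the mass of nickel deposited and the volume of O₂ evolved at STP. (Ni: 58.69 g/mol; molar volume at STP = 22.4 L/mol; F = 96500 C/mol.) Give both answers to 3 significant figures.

19.2 g Ni; 3.67 L O₂

Q = 23.5 × 2688 = 63170 C; n(e⁻) = 63170 / 96500 = 0.6546 mol
Cathode: Ni²⁺ + 2e⁻ → Ni → n(Ni) = 0.6546/2 = 0.3273 mol → 19.2 g
Anode: 2H₂O → O₂ + 4H⁺ + 4e⁻ → n(O₂) = 0.6546/4 = 0.1637 mol → 3.67 L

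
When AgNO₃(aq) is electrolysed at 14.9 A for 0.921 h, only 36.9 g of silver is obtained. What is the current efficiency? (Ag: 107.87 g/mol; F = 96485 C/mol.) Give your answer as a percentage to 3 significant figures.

Q = 14.9 × 3315.6 = 49400 C
n(e⁻) = 49400 / 96485 = 0.5120 mol
Ag⁺ + e⁻ → Ag, so theoretical n(Ag) = 0.5120 mol → 55.23 g
Efficiency = 36.9 / 55.23 = 0.6681 = 66.8%

66.8%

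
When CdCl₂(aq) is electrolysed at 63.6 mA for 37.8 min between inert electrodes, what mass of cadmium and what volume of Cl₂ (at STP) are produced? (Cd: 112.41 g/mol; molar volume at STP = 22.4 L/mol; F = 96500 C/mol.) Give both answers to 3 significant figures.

Q = 0.0636 × 2268 = 144.2 C; n(e⁻) = 144.2 / 96500 = 0.001494 mol
Cathode: Cd²⁺ + 2e⁻ → Cd → n(Cd) = 0.001494/2 = 7.470×10^-4 mol → 0.0840 g
Anode: 2Cl⁻ → Cl₂ + 2e⁻ → n(Cl₂) = 0.001494/2 = 7.470×10^-4 mol → 0.0167 L

0.0840 g Cd; 0.0167 L Cl₂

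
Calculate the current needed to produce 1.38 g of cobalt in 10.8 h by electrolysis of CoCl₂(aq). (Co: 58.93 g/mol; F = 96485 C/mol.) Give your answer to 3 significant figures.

0.116 A

n(Co) = 1.38 / 58.93 = 0.02342 mol
Co²⁺ + 2e⁻ → Co, so n(e⁻) = 2 × 0.02342 = 0.04684 mol
Q = 0.04684 × 96485 = 4519 C
I = Q / t = 4519 / 38880 s = 0.116 A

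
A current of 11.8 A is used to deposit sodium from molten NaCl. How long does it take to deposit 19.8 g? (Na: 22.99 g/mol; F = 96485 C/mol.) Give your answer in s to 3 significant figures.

n(Na) = 19.8 / 22.99 = 0.8612 mol
Na⁺ + e⁻ → Na, so n(e⁻) = 0.8612 mol
Q = 0.8612 × 96485 = 83090 C
t = Q / I = 83090 / 11.8 = 7042 s

7040 s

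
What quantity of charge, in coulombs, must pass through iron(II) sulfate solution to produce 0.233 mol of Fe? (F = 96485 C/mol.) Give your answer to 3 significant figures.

Fe²⁺ + 2e⁻ → Fe, so n(e⁻) = 2 × 0.233 = 0.4660 mol
Q = 0.4660 × 96485 = 44960 C

45000 C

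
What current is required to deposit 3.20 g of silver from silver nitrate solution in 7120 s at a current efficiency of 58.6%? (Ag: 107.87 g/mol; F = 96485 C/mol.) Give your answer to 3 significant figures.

n(Ag) = 3.20 / 107.87 = 0.02967 mol
Ag⁺ + e⁻ → Ag, so n(e⁻) = 0.02967 mol
Q = 0.02967 × 96485 / 0.586 = 4885 C
I = Q / t = 4885 / 7120 s = 0.686 A

0.686 A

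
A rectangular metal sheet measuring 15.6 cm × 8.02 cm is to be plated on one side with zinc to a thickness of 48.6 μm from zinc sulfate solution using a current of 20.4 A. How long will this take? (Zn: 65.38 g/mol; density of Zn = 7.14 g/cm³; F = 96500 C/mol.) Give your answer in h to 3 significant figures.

Plated area = 15.6 × 8.02 = 125.1 cm²
Volume = 125.1 × 48.6×10⁻⁴ cm = 0.6080 cm³
m(Zn) = 0.6080 × 7.14 = 4.341 g
n(Zn) = 4.341 / 65.38 = 0.06640 mol; n(e⁻) = 2 × 0.06640 = 0.1328 mol
Q = 0.1328 × 96500 = 12820 C
t = 12820 / 20.4 = 628.4 s = 0.175 h

0.175 h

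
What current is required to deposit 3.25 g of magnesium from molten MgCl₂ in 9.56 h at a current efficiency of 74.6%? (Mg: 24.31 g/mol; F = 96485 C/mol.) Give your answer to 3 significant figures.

n(Mg) = 3.25 / 24.31 = 0.1337 mol
Mg²⁺ + 2e⁻ → Mg, so n(e⁻) = 2 × 0.1337 = 0.2674 mol
Q = 0.2674 × 96485 / 0.746 = 34580 C
I = Q / t = 34580 / 34416 s = 1.00 A

1.00 A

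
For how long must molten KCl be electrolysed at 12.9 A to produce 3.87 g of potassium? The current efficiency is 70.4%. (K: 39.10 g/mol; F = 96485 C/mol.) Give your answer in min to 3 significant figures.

n(K) = 3.87 / 39.10 = 0.09898 mol
K⁺ + e⁻ → K, so n(e⁻) = 0.09898 mol
Q = 0.09898 × 96485 / 0.704 = 13570 C
t = Q / I = 13570 / 12.9 = 1052 s = 17.5 min

17.5 min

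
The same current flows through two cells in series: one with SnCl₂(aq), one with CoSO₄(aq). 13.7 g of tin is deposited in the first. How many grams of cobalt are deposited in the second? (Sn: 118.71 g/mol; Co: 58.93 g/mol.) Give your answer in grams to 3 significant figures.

6.80 g

n(Sn) = 13.7 / 118.71 = 0.1154 mol
Sn²⁺ + 2e⁻ → Sn, so n(e⁻) = 2 × 0.1154 = 0.2308 mol
Same current for the same time ⇒ same n(e⁻) = 0.2308 mol in both cells.
Co²⁺ + 2e⁻ → Co, so n(Co) = 0.2308 / 2 = 0.1154 mol
m(Co) = 0.1154 × 58.93 = 6.80 g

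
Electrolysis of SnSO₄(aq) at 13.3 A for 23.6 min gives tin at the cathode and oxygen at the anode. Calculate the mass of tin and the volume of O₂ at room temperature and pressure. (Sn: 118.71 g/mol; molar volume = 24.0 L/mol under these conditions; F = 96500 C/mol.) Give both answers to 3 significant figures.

Q = 13.3 × 1416 = 18830 C; n(e⁻) = 18830 / 96500 = 0.1951 mol
Cathode: Sn²⁺ + 2e⁻ → Sn → n(Sn) = 0.1951/2 = 0.09755 mol → 11.6 g
Anode: 2H₂O → O₂ + 4H⁺ + 4e⁻ → n(O₂) = 0.1951/4 = 0.04878 mol → 1.17 L

11.6 g Sn; 1.17 L O₂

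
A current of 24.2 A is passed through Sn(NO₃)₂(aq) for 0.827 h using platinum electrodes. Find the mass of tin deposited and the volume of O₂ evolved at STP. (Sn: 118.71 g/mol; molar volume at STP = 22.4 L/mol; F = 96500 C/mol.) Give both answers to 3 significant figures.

44.3 g Sn; 4.18 L O₂

Q = 24.2 × 2977.2 = 72050 C; n(e⁻) = 72050 / 96500 = 0.7466 mol
Cathode: Sn²⁺ + 2e⁻ → Sn → n(Sn) = 0.7466/2 = 0.3733 mol → 44.3 g
Anode: 2H₂O → O₂ + 4H⁺ + 4e⁻ → n(O₂) = 0.7466/4 = 0.1867 mol → 4.18 L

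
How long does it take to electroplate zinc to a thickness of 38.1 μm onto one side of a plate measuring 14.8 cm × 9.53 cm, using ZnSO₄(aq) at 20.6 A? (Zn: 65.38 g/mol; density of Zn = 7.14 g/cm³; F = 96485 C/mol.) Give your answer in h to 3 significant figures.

0.153 h

Plated area = 14.8 × 9.53 = 141.0 cm²
Volume = 141.0 × 38.1×10⁻⁴ cm = 0.5372 cm³
m(Zn) = 0.5372 × 7.14 = 3.836 g
n(Zn) = 3.836 / 65.38 = 0.05867 mol; n(e⁻) = 2 × 0.05867 = 0.1173 mol
Q = 0.1173 × 96485 = 11320 C
t = 11320 / 20.6 = 549.5 s = 0.153 h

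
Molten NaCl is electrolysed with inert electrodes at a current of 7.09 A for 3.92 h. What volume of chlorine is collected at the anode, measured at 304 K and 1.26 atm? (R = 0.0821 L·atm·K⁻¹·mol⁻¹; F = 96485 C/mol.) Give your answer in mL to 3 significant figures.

10300 mL

Charge passed = 7.09 × 14112 = 1.001×10^5 C
n(e⁻) = Q/F = 1.001×10^5/96485 = 1.037 mol
2Cl⁻ → Cl₂ + 2e⁻, so n(Cl₂) = 1.037 / 2 = 0.5185 mol
V = nRT/P = 0.5185 × 0.0821 × 304 / 1.26 = 10.27 L
= 10300 mL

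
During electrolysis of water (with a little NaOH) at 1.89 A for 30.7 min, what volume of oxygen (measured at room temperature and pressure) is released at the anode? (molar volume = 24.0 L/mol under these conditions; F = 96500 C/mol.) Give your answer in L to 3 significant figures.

0.216 L

Q = It = 1.89 × 1842 = 3481 C
n(e⁻) = 3481 / 96500 = 0.03607 mol
2H₂O → O₂ + 4H⁺ + 4e⁻, so n(O₂) = 0.03607 / 4 = 0.009018 mol
V = 0.009018 × 24.0 = 0.2164 L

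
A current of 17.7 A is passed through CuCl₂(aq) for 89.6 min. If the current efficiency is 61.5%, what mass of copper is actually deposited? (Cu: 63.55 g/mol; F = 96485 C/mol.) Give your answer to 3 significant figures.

Q = 17.7 × 5376 = 95160 C
n(e⁻) = 95160 / 96485 = 0.9863 mol
Cu²⁺ + 2e⁻ → Cu, so theoretical m(Cu) = 0.4932 × 63.55 = 31.34 g
Actual mass = 61.5% × 31.34 = 19.3 g

19.3 g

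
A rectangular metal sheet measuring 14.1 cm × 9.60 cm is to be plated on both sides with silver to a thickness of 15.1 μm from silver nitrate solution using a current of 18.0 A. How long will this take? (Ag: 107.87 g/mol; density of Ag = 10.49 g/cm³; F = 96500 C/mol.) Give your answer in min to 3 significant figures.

Plated area = 2 × 14.1 × 9.60 = 270.7 cm²
Volume = 270.7 × 15.1×10⁻⁴ cm = 0.4088 cm³
m(Ag) = 0.4088 × 10.49 = 4.288 g
n(Ag) = 4.288 / 107.87 = 0.03975 mol; n(e⁻) = 0.03975 mol
Q = 0.03975 × 96500 = 3836 C
t = 3836 / 18.0 = 213.1 s = 3.55 min

3.55 min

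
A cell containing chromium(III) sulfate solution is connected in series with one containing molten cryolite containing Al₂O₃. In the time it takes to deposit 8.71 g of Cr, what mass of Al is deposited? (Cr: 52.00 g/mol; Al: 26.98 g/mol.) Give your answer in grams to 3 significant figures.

4.52 g

n(Cr) = 8.71 / 52.00 = 0.1675 mol
Cr³⁺ + 3e⁻ → Cr, so n(e⁻) = 3 × 0.1675 = 0.5025 mol
In series, the same 0.5025 mol of electrons flows through the second cell.
Al³⁺ + 3e⁻ → Al, so n(Al) = 0.5025 / 3 = 0.1675 mol
m(Al) = 0.1675 × 26.98 = 4.52 g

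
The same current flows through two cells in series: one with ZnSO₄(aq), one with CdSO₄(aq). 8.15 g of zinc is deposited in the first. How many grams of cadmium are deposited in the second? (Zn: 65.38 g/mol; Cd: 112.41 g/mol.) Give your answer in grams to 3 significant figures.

14.0 g

n(Zn) = 8.15 / 65.38 = 0.1247 mol
Zn²⁺ + 2e⁻ → Zn, so n(e⁻) = 2 × 0.1247 = 0.2494 mol
Since the cells are in series, n(e⁻) in the Cd cell is also 0.2494 mol.
Cd²⁺ + 2e⁻ → Cd, so n(Cd) = 0.2494 / 2 = 0.1247 mol
m(Cd) = 0.1247 × 112.41 = 14.0 g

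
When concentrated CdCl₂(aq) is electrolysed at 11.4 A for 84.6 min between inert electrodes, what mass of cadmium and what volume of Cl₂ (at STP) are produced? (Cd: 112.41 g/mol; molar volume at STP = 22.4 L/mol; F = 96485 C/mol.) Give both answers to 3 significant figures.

Q = 11.4 × 5076 = 57870 C; n(e⁻) = 57870 / 96485 = 0.5998 mol
Cathode: Cd²⁺ + 2e⁻ → Cd → n(Cd) = 0.5998/2 = 0.2999 mol → 33.7 g
Anode: 2Cl⁻ → Cl₂ + 2e⁻ → n(Cl₂) = 0.5998/2 = 0.2999 mol → 6.72 L

33.7 g Cd; 6.72 L Cl₂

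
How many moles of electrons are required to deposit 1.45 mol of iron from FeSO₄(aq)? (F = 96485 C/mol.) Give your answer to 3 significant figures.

2.90 mol

Fe²⁺ + 2e⁻ → Fe, so n(e⁻) = 2 × 1.45 = 2.900 mol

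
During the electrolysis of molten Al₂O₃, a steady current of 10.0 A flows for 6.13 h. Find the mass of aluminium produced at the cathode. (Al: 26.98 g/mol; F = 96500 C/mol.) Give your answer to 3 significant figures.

Q = 10.0 A × 22068 s = 2.207×10^5 C
n(e⁻) = Q/F = 2.207×10^5/96500 = 2.287 mol
Al³⁺ + 3e⁻ → Al, so n(Al) = 2.287 / 3 = 0.7623 mol
m = 0.7623 × 26.98 = 20.6 g

20.6 g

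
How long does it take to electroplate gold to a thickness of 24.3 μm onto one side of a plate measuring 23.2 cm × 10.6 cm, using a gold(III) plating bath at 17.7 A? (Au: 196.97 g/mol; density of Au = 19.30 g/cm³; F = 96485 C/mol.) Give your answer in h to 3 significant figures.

0.266 h

Plated area = 23.2 × 10.6 = 245.9 cm²
Volume = 245.9 × 24.3×10⁻⁴ cm = 0.5975 cm³
m(Au) = 0.5975 × 19.30 = 11.53 g
n(Au) = 11.53 / 196.97 = 0.05854 mol; n(e⁻) = 3 × 0.05854 = 0.1756 mol
Q = 0.1756 × 96485 = 16940 C
t = 16940 / 17.7 = 957.1 s = 0.266 h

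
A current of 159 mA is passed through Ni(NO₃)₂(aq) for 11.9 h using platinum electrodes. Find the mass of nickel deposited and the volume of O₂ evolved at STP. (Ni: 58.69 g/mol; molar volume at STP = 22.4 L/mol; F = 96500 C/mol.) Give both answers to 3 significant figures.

Q = 0.159 × 42840 = 6812 C; n(e⁻) = 6812 / 96500 = 0.07059 mol
Cathode: Ni²⁺ + 2e⁻ → Ni → n(Ni) = 0.07059/2 = 0.03530 mol → 2.07 g
Anode: 2H₂O → O₂ + 4H⁺ + 4e⁻ → n(O₂) = 0.07059/4 = 0.01765 mol → 0.395 L

2.07 g Ni; 0.395 L O₂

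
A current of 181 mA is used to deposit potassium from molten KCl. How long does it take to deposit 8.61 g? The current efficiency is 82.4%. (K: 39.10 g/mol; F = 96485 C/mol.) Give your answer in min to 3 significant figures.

n(K) = 8.61 / 39.10 = 0.2202 mol
K⁺ + e⁻ → K, so n(e⁻) = 0.2202 mol
Q = 0.2202 × 96485 / 0.824 = 25780 C
t = Q / I = 25780 / 0.181 = 1.424×10^5 s = 2370 min

2370 min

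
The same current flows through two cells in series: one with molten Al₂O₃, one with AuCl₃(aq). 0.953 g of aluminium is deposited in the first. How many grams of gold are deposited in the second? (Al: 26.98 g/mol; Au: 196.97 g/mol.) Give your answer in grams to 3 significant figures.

6.96 g

n(Al) = 0.953 / 26.98 = 0.03532 mol
Al³⁺ + 3e⁻ → Al, so n(e⁻) = 3 × 0.03532 = 0.1060 mol
Same current for the same time ⇒ same n(e⁻) = 0.1060 mol in both cells.
Au³⁺ + 3e⁻ → Au, so n(Au) = 0.1060 / 3 = 0.03533 mol
m(Au) = 0.03533 × 196.97 = 6.96 g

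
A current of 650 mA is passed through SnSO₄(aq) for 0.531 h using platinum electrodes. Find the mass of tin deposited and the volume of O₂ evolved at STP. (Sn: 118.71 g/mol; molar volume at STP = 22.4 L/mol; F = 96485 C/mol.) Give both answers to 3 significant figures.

Q = 0.650 × 1911.6 = 1243 C; n(e⁻) = 1243 / 96485 = 0.01288 mol
Cathode: Sn²⁺ + 2e⁻ → Sn → n(Sn) = 0.01288/2 = 0.006440 mol → 0.764 g
Anode: 2H₂O → O₂ + 4H⁺ + 4e⁻ → n(O₂) = 0.01288/4 = 0.003220 mol → 0.0721 L

0.764 g Sn; 0.0721 L O₂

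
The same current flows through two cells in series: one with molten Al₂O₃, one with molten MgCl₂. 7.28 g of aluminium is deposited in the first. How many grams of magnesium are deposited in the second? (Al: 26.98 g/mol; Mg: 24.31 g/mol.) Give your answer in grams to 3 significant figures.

n(Al) = 7.28 / 26.98 = 0.2698 mol
Al³⁺ + 3e⁻ → Al, so n(e⁻) = 3 × 0.2698 = 0.8094 mol
The cells are in series, so the same charge (and hence the same n(e⁻) = 0.8094 mol) passes through both.
Mg²⁺ + 2e⁻ → Mg, so n(Mg) = 0.8094 / 2 = 0.4047 mol
m(Mg) = 0.4047 × 24.31 = 9.84 g

9.84 g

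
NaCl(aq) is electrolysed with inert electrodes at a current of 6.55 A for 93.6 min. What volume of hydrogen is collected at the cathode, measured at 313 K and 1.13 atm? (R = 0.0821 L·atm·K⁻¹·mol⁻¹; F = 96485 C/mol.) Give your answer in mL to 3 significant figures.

Q = 6.55 A × 5616 s = 36780 C
Moles of electrons = 36780 / 96485 = 0.3812 mol
2H⁺ + 2e⁻ → H₂, so n(H₂) = 0.3812 / 2 = 0.1906 mol
V = nRT/P = 0.1906 × 0.0821 × 313 / 1.13 = 4.334 L
= 4330 mL

4330 mL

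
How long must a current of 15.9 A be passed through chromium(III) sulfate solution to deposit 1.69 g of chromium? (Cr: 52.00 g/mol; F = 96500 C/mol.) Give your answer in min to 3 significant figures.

9.86 min

n(Cr) = 1.69 / 52.00 = 0.03250 mol
Cr³⁺ + 3e⁻ → Cr, so n(e⁻) = 3 × 0.03250 = 0.09750 mol
Q = 0.09750 × 96500 = 9409 C
t = Q / I = 9409 / 15.9 = 591.8 s = 9.86 min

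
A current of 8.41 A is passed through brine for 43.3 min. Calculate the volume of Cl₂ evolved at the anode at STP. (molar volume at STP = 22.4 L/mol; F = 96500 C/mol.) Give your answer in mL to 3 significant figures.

2540 mL

Charge passed = 8.41 × 2598 = 21850 C
n(e⁻) = Q/F = 21850/96500 = 0.2264 mol
2Cl⁻ → Cl₂ + 2e⁻, so n(Cl₂) = 0.2264 / 2 = 0.1132 mol
V = 0.1132 × 22.4 = 2.536 L
= 2540 mL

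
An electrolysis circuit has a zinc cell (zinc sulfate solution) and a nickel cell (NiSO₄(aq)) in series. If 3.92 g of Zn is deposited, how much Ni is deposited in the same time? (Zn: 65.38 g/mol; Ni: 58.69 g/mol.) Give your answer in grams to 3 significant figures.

n(Zn) = 3.92 / 65.38 = 0.05996 mol
Zn²⁺ + 2e⁻ → Zn, so n(e⁻) = 2 × 0.05996 = 0.1199 mol
The cells are in series, so the same charge (and hence the same n(e⁻) = 0.1199 mol) passes through both.
Ni²⁺ + 2e⁻ → Ni, so n(Ni) = 0.1199 / 2 = 0.05995 mol
m(Ni) = 0.05995 × 58.69 = 3.52 g

3.52 g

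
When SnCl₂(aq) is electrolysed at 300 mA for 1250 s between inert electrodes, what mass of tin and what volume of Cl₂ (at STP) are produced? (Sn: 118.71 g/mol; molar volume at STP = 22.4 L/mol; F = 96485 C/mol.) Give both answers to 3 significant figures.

Q = 0.300 × 1250 = 375.0 C; n(e⁻) = 375.0 / 96485 = 0.003887 mol
Cathode: Sn²⁺ + 2e⁻ → Sn → n(Sn) = 0.003887/2 = 0.001944 mol → 0.231 g
Anode: 2Cl⁻ → Cl₂ + 2e⁻ → n(Cl₂) = 0.003887/2 = 0.001944 mol → 0.0435 L

0.231 g Sn; 0.0435 L Cl₂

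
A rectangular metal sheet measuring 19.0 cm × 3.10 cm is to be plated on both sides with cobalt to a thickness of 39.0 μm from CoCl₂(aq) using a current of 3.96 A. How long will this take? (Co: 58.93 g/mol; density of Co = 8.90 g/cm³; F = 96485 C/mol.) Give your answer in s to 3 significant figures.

3380 s

Plated area = 2 × 19.0 × 3.10 = 117.8 cm²
Volume = 117.8 × 39.0×10⁻⁴ cm = 0.4594 cm³
m(Co) = 0.4594 × 8.90 = 4.089 g
n(Co) = 4.089 / 58.93 = 0.06939 mol; n(e⁻) = 2 × 0.06939 = 0.1388 mol
Q = 0.1388 × 96485 = 13390 C
t = 13390 / 3.96 = 3381 s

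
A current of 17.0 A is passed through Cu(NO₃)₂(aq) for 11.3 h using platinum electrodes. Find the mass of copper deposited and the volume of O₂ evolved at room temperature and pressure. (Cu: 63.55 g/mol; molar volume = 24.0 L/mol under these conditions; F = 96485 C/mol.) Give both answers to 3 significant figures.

Q = 17.0 × 40680 = 6.916×10^5 C; n(e⁻) = 6.916×10^5 / 96485 = 7.168 mol
Cathode: Cu²⁺ + 2e⁻ → Cu → n(Cu) = 7.168/2 = 3.584 mol → 228 g
Anode: 2H₂O → O₂ + 4H⁺ + 4e⁻ → n(O₂) = 7.168/4 = 1.792 mol → 43.0 L

228 g Cu; 43.0 L O₂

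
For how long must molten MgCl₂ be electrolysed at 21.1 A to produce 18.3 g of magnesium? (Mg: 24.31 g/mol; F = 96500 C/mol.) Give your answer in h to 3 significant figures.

1.91 h

n(Mg) = 18.3 / 24.31 = 0.7528 mol
Mg²⁺ + 2e⁻ → Mg, so n(e⁻) = 2 × 0.7528 = 1.506 mol
Q = 1.506 × 96500 = 1.453×10^5 C
t = Q / I = 1.453×10^5 / 21.1 = 6886 s = 1.91 h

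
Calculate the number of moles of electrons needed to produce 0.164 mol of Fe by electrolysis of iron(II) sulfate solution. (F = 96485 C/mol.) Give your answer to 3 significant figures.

Fe²⁺ + 2e⁻ → Fe, so n(e⁻) = 2 × 0.164 = 0.3280 mol

0.328 mol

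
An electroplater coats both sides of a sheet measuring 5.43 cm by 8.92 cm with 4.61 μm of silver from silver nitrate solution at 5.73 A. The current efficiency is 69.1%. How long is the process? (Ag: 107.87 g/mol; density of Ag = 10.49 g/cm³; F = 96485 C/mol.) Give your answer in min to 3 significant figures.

Plated area = 2 × 5.43 × 8.92 = 96.87 cm²
Volume = 96.87 × 4.61×10⁻⁴ cm = 0.04466 cm³
m(Ag) = 0.04466 × 10.49 = 0.4685 g
n(Ag) = 0.4685 / 107.87 = 0.004343 mol; n(e⁻) = 0.004343 mol
Q = 0.004343 × 96485 / 0.691 = 606.4 C
t = 606.4 / 5.73 = 105.8 s = 1.76 min

1.76 min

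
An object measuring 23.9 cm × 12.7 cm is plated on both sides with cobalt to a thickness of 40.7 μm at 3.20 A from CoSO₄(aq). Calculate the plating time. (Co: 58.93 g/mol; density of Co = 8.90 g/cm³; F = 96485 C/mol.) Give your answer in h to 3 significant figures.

6.25 h

Plated area = 2 × 23.9 × 12.7 = 607.1 cm²
Volume = 607.1 × 40.7×10⁻⁴ cm = 2.471 cm³
m(Co) = 2.471 × 8.90 = 21.99 g
n(Co) = 21.99 / 58.93 = 0.3732 mol; n(e⁻) = 2 × 0.3732 = 0.7464 mol
Q = 0.7464 × 96485 = 72020 C
t = 72020 / 3.20 = 22510 s = 6.25 h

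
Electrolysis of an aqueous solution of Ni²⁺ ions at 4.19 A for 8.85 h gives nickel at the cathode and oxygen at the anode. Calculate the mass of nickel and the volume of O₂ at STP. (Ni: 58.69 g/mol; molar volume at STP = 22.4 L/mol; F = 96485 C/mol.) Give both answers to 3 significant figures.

40.6 g Ni; 7.75 L O₂

Q = 4.19 × 31860 = 1.335×10^5 C; n(e⁻) = 1.335×10^5 / 96485 = 1.384 mol
Cathode: Ni²⁺ + 2e⁻ → Ni → n(Ni) = 1.384/2 = 0.6920 mol → 40.6 g
Anode: 2H₂O → O₂ + 4H⁺ + 4e⁻ → n(O₂) = 1.384/4 = 0.3460 mol → 7.75 L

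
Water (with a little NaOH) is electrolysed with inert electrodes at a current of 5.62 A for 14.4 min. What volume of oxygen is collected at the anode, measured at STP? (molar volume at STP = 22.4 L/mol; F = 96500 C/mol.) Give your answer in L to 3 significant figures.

Charge passed = 5.62 × 864 = 4856 C
Moles of electrons = 4856 / 96500 = 0.05032 mol
2H₂O → O₂ + 4H⁺ + 4e⁻, so n(O₂) = 0.05032 / 4 = 0.01258 mol
V = 0.01258 × 22.4 = 0.2818 L

0.282 L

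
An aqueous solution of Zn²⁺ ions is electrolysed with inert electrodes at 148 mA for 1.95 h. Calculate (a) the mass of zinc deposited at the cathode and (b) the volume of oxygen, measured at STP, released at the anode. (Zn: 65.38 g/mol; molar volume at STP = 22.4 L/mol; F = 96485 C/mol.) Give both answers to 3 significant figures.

0.352 g Zn; 0.0603 L O₂

Q = 0.148 × 7020 = 1039 C; n(e⁻) = 1039 / 96485 = 0.01077 mol
Cathode: Zn²⁺ + 2e⁻ → Zn → n(Zn) = 0.01077/2 = 0.005385 mol → 0.352 g
Anode: 2H₂O → O₂ + 4H⁺ + 4e⁻ → n(O₂) = 0.01077/4 = 0.002693 mol → 0.0603 L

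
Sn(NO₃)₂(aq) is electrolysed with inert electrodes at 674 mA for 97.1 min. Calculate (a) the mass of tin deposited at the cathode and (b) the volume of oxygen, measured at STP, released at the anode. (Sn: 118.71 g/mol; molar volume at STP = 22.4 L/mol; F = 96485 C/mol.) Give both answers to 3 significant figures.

2.42 g Sn; 0.228 L O₂

Q = 0.674 × 5826 = 3927 C; n(e⁻) = 3927 / 96485 = 0.04070 mol
Cathode: Sn²⁺ + 2e⁻ → Sn → n(Sn) = 0.04070/2 = 0.02035 mol → 2.42 g
Anode: 2H₂O → O₂ + 4H⁺ + 4e⁻ → n(O₂) = 0.04070/4 = 0.01018 mol → 0.228 L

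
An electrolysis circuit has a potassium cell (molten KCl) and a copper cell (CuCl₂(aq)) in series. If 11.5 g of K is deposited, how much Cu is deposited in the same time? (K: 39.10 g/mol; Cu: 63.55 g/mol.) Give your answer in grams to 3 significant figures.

9.35 g

n(K) = 11.5 / 39.10 = 0.2941 mol
K⁺ + e⁻ → K, so n(e⁻) = 0.2941 mol
Since the cells are in series, n(e⁻) in the Cu cell is also 0.2941 mol.
Cu²⁺ + 2e⁻ → Cu, so n(Cu) = 0.2941 / 2 = 0.1471 mol
m(Cu) = 0.1471 × 63.55 = 9.35 g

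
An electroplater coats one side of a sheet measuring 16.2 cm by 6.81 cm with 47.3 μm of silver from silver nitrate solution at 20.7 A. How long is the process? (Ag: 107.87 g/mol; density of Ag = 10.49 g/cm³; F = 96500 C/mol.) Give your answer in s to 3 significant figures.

237 s

Plated area = 16.2 × 6.81 = 110.3 cm²
Volume = 110.3 × 47.3×10⁻⁴ cm = 0.5217 cm³
m(Ag) = 0.5217 × 10.49 = 5.473 g
n(Ag) = 5.473 / 107.87 = 0.05074 mol; n(e⁻) = 0.05074 mol
Q = 0.05074 × 96500 = 4896 C
t = 4896 / 20.7 = 236.5 s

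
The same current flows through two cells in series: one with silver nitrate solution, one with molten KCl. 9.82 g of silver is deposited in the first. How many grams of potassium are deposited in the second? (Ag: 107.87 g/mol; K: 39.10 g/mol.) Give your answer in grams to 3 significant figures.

n(Ag) = 9.82 / 107.87 = 0.09104 mol
Ag⁺ + e⁻ → Ag, so n(e⁻) = 0.09104 mol
In series, the same 0.09104 mol of electrons flows through the second cell.
K⁺ + e⁻ → K, so n(K) = 0.09104 mol
m(K) = 0.09104 × 39.10 = 3.56 g

3.56 g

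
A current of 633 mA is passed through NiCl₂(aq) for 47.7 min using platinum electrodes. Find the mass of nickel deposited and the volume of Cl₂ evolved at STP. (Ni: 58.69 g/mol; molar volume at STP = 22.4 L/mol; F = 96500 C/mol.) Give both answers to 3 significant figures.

Q = 0.633 × 2862 = 1812 C; n(e⁻) = 1812 / 96500 = 0.01878 mol
Cathode: Ni²⁺ + 2e⁻ → Ni → n(Ni) = 0.01878/2 = 0.009390 mol → 0.551 g
Anode: 2Cl⁻ → Cl₂ + 2e⁻ → n(Cl₂) = 0.01878/2 = 0.009390 mol → 0.210 L

0.551 g Ni; 0.210 L Cl₂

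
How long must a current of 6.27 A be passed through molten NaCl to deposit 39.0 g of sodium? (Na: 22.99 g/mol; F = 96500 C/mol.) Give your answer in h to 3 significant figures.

7.25 h

n(Na) = 39.0 / 22.99 = 1.696 mol
Na⁺ + e⁻ → Na, so n(e⁻) = 1.696 mol
Q = 1.696 × 96500 = 1.637×10^5 C
t = Q / I = 1.637×10^5 / 6.27 = 26110 s = 7.25 h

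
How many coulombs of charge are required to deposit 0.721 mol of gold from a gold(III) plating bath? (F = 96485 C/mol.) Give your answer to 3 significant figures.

2.09×10^5 C

Au³⁺ + 3e⁻ → Au, so n(e⁻) = 3 × 0.721 = 2.163 mol
Q = 2.163 × 96485 = 2.087×10^5 C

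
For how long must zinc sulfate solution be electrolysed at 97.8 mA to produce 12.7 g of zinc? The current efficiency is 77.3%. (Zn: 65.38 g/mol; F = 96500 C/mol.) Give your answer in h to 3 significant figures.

n(Zn) = 12.7 / 65.38 = 0.1942 mol
Zn²⁺ + 2e⁻ → Zn, so n(e⁻) = 2 × 0.1942 = 0.3884 mol
Q = 0.3884 × 96500 / 0.773 = 48490 C
t = Q / I = 48490 / 0.0978 = 4.958×10^5 s = 138 h

138 h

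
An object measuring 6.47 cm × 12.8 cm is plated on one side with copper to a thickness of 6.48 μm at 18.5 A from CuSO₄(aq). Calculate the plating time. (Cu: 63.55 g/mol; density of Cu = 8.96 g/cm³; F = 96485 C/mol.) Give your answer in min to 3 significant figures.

Plated area = 6.47 × 12.8 = 82.82 cm²
Volume = 82.82 × 6.48×10⁻⁴ cm = 0.05367 cm³
m(Cu) = 0.05367 × 8.96 = 0.4809 g
n(Cu) = 0.4809 / 63.55 = 0.007567 mol; n(e⁻) = 2 × 0.007567 = 0.01513 mol
Q = 0.01513 × 96485 = 1460 C
t = 1460 / 18.5 = 78.92 s = 1.32 min

1.32 min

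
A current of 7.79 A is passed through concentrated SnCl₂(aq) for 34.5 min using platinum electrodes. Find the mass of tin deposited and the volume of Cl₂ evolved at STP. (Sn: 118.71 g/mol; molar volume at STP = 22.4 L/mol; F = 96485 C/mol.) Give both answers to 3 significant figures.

Q = 7.79 × 2070 = 16130 C; n(e⁻) = 16130 / 96485 = 0.1672 mol
Cathode: Sn²⁺ + 2e⁻ → Sn → n(Sn) = 0.1672/2 = 0.08360 mol → 9.92 g
Anode: 2Cl⁻ → Cl₂ + 2e⁻ → n(Cl₂) = 0.1672/2 = 0.08360 mol → 1.87 L

9.92 g Sn; 1.87 L Cl₂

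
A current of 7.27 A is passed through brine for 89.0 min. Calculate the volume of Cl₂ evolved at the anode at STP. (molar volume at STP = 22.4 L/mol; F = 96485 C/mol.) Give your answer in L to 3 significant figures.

Q = It = 7.27 × 5340 = 38820 C
n(e⁻) = Q/F = 38820/96485 = 0.4023 mol
2Cl⁻ → Cl₂ + 2e⁻, so n(Cl₂) = 0.4023 / 2 = 0.2012 mol
V = 0.2012 × 22.4 = 4.507 L

4.51 L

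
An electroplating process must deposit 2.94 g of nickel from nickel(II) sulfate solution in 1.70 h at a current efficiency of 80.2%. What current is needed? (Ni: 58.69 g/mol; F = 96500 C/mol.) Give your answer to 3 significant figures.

n(Ni) = 2.94 / 58.69 = 0.05009 mol
Ni²⁺ + 2e⁻ → Ni, so n(e⁻) = 2 × 0.05009 = 0.1002 mol
Q = 0.1002 × 96500 / 0.802 = 12060 C
I = Q / t = 12060 / 6120 s = 1.97 A

1.97 A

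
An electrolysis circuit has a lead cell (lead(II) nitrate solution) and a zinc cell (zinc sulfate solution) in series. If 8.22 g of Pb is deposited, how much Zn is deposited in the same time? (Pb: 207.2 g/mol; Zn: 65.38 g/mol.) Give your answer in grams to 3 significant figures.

n(Pb) = 8.22 / 207.2 = 0.03967 mol
Pb²⁺ + 2e⁻ → Pb, so n(e⁻) = 2 × 0.03967 = 0.07934 mol
Same current for the same time ⇒ same n(e⁻) = 0.07934 mol in both cells.
Zn²⁺ + 2e⁻ → Zn, so n(Zn) = 0.07934 / 2 = 0.03967 mol
m(Zn) = 0.03967 × 65.38 = 2.59 g

2.59 g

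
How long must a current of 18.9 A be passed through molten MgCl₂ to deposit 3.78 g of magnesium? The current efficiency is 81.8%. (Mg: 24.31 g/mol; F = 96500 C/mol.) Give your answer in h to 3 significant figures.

n(Mg) = 3.78 / 24.31 = 0.1555 mol
Mg²⁺ + 2e⁻ → Mg, so n(e⁻) = 2 × 0.1555 = 0.3110 mol
Q = 0.3110 × 96500 / 0.818 = 36690 C
t = Q / I = 36690 / 18.9 = 1941 s = 0.539 h

0.539 h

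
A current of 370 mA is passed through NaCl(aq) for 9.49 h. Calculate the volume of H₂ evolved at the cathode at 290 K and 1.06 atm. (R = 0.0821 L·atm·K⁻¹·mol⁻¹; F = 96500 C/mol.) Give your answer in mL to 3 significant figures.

Charge passed = 0.370 × 34164 = 12640 C
n(e⁻) = 12640 / 96500 = 0.1310 mol
2H⁺ + 2e⁻ → H₂, so n(H₂) = 0.1310 / 2 = 0.06550 mol
V = nRT/P = 0.06550 × 0.0821 × 290 / 1.06 = 1.471 L
= 1470 mL

1470 mL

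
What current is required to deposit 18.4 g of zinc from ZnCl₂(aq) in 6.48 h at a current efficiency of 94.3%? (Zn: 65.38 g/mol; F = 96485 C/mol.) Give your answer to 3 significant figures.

n(Zn) = 18.4 / 65.38 = 0.2814 mol
Zn²⁺ + 2e⁻ → Zn, so n(e⁻) = 2 × 0.2814 = 0.5628 mol
Q = 0.5628 × 96485 / 0.943 = 57580 C
I = Q / t = 57580 / 23328 s = 2.47 A

2.47 A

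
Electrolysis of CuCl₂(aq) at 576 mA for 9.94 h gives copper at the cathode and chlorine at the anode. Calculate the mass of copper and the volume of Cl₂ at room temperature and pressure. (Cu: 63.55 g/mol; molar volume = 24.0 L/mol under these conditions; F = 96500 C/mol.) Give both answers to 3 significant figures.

6.79 g Cu; 2.56 L Cl₂

Q = 0.576 × 35784 = 20610 C; n(e⁻) = 20610 / 96500 = 0.2136 mol
Cathode: Cu²⁺ + 2e⁻ → Cu → n(Cu) = 0.2136/2 = 0.1068 mol → 6.79 g
Anode: 2Cl⁻ → Cl₂ + 2e⁻ → n(Cl₂) = 0.2136/2 = 0.1068 mol → 2.56 L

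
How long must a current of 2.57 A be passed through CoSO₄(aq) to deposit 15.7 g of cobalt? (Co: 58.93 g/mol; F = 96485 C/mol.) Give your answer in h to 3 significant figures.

n(Co) = 15.7 / 58.93 = 0.2664 mol
Co²⁺ + 2e⁻ → Co, so n(e⁻) = 2 × 0.2664 = 0.5328 mol
Q = 0.5328 × 96485 = 51410 C
t = Q / I = 51410 / 2.57 = 20000 s = 5.56 h

5.56 h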